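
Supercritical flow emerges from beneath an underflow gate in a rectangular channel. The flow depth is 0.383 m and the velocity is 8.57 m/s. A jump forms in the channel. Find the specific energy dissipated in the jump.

ΔE = 1.80 m

Fr₁ = V₁/√(g·y₁) = 8.57/√(9.81×0.383) = 4.42.
Bélanger equation: y₂/y₁ = ½[√(1 + 8Fr₁²) − 1] = ½[√157.4 − 1] = 5.77.
y₂ = 5.77 × 0.383 = 2.21 m.
q = V₁·y₁ = 8.57 × 0.383 = 3.28 m²/s. V₂ = q/y₂ = 3.28/2.21 = 1.48 m/s. E₁ = y₁ + V₁²/2g = 4.13 m; E₂ = y₂ + V₂²/2g = 2.32 m. ΔE = E₁ − E₂ = 1.80 m.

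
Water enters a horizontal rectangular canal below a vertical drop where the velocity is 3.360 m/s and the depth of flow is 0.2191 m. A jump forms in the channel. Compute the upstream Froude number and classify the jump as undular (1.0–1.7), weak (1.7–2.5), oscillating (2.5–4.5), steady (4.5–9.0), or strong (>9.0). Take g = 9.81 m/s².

Fr₁ = V₁/√(g·y₁) = 3.360/√(9.81×0.2191) = 2.292.
Fr₁ = 2.292 lies in the weak range.

Fr₁ = 2.292; weak jump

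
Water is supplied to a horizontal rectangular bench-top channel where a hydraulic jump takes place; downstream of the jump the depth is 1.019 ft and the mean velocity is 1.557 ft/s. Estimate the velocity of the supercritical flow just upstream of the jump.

Fr₂ = V₂/√(g·y₂) = 1.557/√(32.2×1.019) = 0.2718.
From the momentum equation (using Fr₂), y₁/y₂ = ½[√(1 + 8Fr₂²) − 1] = ½[√1.5911 − 1] = 0.1307.
y₁ = 0.1307 × 1.019 = 0.1332 ft.
V₁ = q/y₁ = 1.587/0.1332 = 11.91 ft/s.

V₁ = 11.91 ft/s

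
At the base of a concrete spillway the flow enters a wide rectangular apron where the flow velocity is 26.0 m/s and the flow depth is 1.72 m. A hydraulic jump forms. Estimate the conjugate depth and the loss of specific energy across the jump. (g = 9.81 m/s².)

y₂ = 14.6 m; ΔE = 21.1 m

Fr₁ = V₁/√(g·y₁) = 26.0/√(9.81×1.72) = 6.33.
From the momentum equation for a rectangular channel, y₂/y₁ = ½[√(1 + 8Fr₁²) − 1] = ½[√321.5 − 1] = 8.47.
y₂ = 8.47 × 1.72 = 14.6 m.
Head loss: ΔE = (y₂ − y₁)³/(4y₁y₂) = (14.6 − 1.72)³/(4×1.72×14.6) = 2117/100 = 21.1 m.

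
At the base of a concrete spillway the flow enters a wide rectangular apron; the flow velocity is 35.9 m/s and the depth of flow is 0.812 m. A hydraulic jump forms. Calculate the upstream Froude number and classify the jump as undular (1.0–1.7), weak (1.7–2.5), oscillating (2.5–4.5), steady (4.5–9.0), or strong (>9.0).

Fr₁ = 12.7; strong jump

Fr₁ = V₁/√(g·y₁) = 35.9/√(9.81×0.812) = 12.7.
Fr₁ = 12.7 lies in the strong range.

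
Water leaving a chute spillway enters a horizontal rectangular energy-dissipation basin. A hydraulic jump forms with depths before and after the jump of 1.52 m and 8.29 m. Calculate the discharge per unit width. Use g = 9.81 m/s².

For a rectangular channel the momentum equation gives q² = ½·g·y₁·y₂·(y₁ + y₂) = ½×9.81×1.52×8.29×9.81 = 606.
q = √606 = 24.6 m²/s.

q = 24.6 m²/s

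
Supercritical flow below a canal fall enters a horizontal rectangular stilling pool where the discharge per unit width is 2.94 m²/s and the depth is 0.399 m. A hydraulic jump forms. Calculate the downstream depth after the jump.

y₂ = 1.91 m

V₁ = q/y₁ = 2.94/0.399 = 7.37 m/s. Fr₁ = V₁/√(g·y₁) = 7.37/√(9.81×0.399) = 3.72.
By Bélanger, y₂/y₁ = ½[√(1 + 8Fr₁²) − 1] = ½[√112.0 − 1] = 4.79.
y₂ = 4.79 × 0.399 = 1.91 m.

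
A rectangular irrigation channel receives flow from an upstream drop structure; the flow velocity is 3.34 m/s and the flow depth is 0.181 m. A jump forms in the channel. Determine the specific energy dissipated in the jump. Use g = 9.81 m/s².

ΔE = 0.132 m

Fr₁ = V₁/√(g·y₁) = 3.34/√(9.81×0.181) = 2.51.
Sequent-depth ratio: y₂/y₁ = ½[√(1 + 8Fr₁²) − 1] = ½[√51.26 − 1] = 3.08.
y₂ = 3.08 × 0.181 = 0.557 m.
Head loss: ΔE = (y₂ − y₁)³/(4y₁y₂) = (0.557 − 0.181)³/(4×0.181×0.557) = 0.0534/0.404 = 0.132 m.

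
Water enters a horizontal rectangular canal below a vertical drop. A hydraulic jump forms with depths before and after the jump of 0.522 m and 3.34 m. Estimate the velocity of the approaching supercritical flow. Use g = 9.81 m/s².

V₁ = 11.0 m/s

For a rectangular channel the momentum equation gives q² = ½·g·y₁·y₂·(y₁ + y₂) = ½×9.81×0.522×3.34×3.86 = 33.0.
q = √33.0 = 5.75 m²/s.
V₁ = q/y₁ = 5.75/0.522 = 11.0 m/s.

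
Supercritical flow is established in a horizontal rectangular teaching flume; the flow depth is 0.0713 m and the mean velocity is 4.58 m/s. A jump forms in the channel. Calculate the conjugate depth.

y₂ = 0.518 m

Fr₁ = V₁/√(g·y₁) = 4.58/√(9.81×0.0713) = 5.48.
By Bélanger, y₂/y₁ = ½[√(1 + 8Fr₁²) − 1] = ½[√240.9 − 1] = 7.26.
y₂ = 7.26 × 0.0713 = 0.518 m.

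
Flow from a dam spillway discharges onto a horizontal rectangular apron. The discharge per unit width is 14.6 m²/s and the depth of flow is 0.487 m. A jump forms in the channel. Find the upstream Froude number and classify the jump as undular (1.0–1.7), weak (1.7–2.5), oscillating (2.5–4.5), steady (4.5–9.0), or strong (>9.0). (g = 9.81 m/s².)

V₁ = q/y₁ = 14.6/0.487 = 30.0 m/s. Fr₁ = V₁/√(g·y₁) = 30.0/√(9.81×0.487) = 13.7.
Fr₁ = 13.7 lies in the strong range.

Fr₁ = 13.7; strong jump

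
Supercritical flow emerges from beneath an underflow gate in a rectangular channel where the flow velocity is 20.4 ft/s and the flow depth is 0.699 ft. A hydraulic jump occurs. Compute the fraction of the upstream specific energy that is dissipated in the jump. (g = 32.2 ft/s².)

Fr₁ = V₁/√(g·y₁) = 20.4/√(32.2×0.699) = 4.30.
By Bélanger, y₂/y₁ = ½[√(1 + 8Fr₁²) − 1] = ½[√148.9 − 1] = 5.60.
y₂ = 5.60 × 0.699 = 3.92 ft.
E₁ = y₁ + V₁²/2g = 7.16 ft. ΔE = (y₂ − y₁)³/(4y₁y₂) = 3.04 ft. ΔE/E₁ = 3.04/7.16 = 0.424.

ΔE/E₁ = 0.424 (42.4%)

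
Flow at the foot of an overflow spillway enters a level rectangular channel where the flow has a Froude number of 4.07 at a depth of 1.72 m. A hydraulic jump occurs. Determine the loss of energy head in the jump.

Fr₁ = 4.07 (given).
Conjugate-depth relation: y₂/y₁ = ½[√(1 + 8Fr₁²) − 1] = ½[√133.5 − 1] = 5.28.
y₂ = 5.28 × 1.72 = 9.08 m.
V₁ = Fr₁·√(g·y₁) = 4.07×√(9.81×1.72) = 16.7 m/s; q = V₁·y₁ = 28.8 m²/s. V₂ = q/y₂ = 28.8/9.08 = 3.17 m/s. E₁ = y₁ + V₁²/2g = 16.0 m; E₂ = y₂ + V₂²/2g = 9.59 m. ΔE = E₁ − E₂ = 6.38 m.

ΔE = 6.38 m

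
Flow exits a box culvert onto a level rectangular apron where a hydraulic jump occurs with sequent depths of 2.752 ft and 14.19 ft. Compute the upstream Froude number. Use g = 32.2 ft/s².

For a rectangular channel the momentum equation gives q² = ½·g·y₁·y₂·(y₁ + y₂) = ½×32.2×2.752×14.19×16.94 = 10652.
q = √10652 = 103.2 ft²/s.
V₁ = q/y₁ = 37.50 ft/s; Fr₁ = V₁/√(g·y₁) = 3.984.

Fr₁ = 3.984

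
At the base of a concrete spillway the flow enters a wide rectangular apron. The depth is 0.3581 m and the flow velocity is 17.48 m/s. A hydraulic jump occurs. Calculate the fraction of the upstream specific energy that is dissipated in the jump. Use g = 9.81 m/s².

ΔE/E₁ = 0.709 (70.9%)

Fr₁ = V₁/√(g·y₁) = 17.48/√(9.81×0.3581) = 9.326.
From the momentum equation for a rectangular channel, y₂/y₁ = ½[√(1 + 8Fr₁²) − 1] = ½[√696.82 − 1] = 12.70.
y₂ = 12.70 × 0.3581 = 4.547 m.
E₁ = y₁ + V₁²/2g = 15.93 m. ΔE = (y₂ − y₁)³/(4y₁y₂) = 11.29 m. ΔE/E₁ = 11.29/15.93 = 0.709.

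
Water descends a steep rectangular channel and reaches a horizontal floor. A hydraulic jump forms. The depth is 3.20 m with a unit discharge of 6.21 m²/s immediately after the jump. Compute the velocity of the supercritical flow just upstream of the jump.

V₁ = 9.71 m/s

V₂ = q/y₂ = 6.21/3.20 = 1.94 m/s; Fr₂ = V₂/√(g·y₂) = 0.346.
Applying the sequent-depth relation in reverse, y₁/y₂ = ½[√(1 + 8Fr₂²) − 1] = ½[√1.960 − 1] = 0.200.
y₁ = 0.200 × 3.20 = 0.640 m.
V₁ = q/y₁ = 6.21/0.640 = 9.71 m/s.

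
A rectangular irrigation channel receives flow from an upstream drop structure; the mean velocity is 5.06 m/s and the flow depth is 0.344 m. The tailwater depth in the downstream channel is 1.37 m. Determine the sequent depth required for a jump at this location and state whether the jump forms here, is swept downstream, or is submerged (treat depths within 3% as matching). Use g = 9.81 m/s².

y₂ = 1.18 m; the jump is submerged

Fr₁ = V₁/√(g·y₁) = 5.06/√(9.81×0.344) = 2.75.
Bélanger equation: y₂/y₁ = ½[√(1 + 8Fr₁²) − 1] = ½[√61.70 − 1] = 3.43.
y₂ = 3.43 × 0.344 = 1.18 m.
Tailwater y_tw = 1.37 m: y_tw > y₂, so the jump is submerged.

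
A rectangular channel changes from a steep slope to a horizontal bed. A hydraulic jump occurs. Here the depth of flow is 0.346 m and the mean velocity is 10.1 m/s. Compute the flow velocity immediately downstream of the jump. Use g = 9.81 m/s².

V₂ = 1.39 m/s

Fr₁ = V₁/√(g·y₁) = 10.1/√(9.81×0.346) = 5.48.
Conjugate-depth relation: y₂/y₁ = ½[√(1 + 8Fr₁²) − 1] = ½[√241.4 − 1] = 7.27.
y₂ = 7.27 × 0.346 = 2.52 m.
q = V₁·y₁ = 10.1 × 0.346 = 3.49 m²/s.
V₂ = q/y₂ = 3.49/2.52 = 1.39 m/s.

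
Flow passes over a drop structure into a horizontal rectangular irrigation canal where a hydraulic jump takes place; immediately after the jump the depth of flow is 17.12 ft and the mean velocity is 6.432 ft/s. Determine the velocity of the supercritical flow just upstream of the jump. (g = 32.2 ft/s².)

V₁ = 48.53 ft/s

Fr₂ = V₂/√(g·y₂) = 6.432/√(32.2×17.12) = 0.2739.
From the momentum equation (using Fr₂), y₁/y₂ = ½[√(1 + 8Fr₂²) − 1] = ½[√1.6004 − 1] = 0.1325.
y₁ = 0.1325 × 17.12 = 2.269 ft.
V₁ = q/y₁ = 110.1/2.269 = 48.53 ft/s.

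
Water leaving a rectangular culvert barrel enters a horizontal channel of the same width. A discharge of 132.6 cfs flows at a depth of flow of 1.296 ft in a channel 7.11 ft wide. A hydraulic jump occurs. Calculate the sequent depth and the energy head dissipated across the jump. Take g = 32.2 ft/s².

q = Q/b = 132.6/7.11 = 18.65 ft²/s; V₁ = q/y₁ = 14.39 ft/s. Fr₁ = V₁/√(g·y₁) = 2.228.
From the momentum equation for a rectangular channel, y₂/y₁ = ½[√(1 + 8Fr₁²) − 1] = ½[√40.698 − 1] = 2.690.
y₂ = 2.690 × 1.296 = 3.486 ft.
Head loss: ΔE = (y₂ − y₁)³/(4y₁y₂) = (3.486 − 1.296)³/(4×1.296×3.486) = 10.50/18.07 = 0.5812 ft.

y₂ = 3.486 ft; ΔE = 0.5812 ft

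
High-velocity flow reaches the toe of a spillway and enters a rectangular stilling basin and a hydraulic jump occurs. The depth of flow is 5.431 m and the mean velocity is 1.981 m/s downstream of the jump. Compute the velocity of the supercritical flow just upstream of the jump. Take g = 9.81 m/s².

V₁ = 15.20 m/s

Fr₂ = V₂/√(g·y₂) = 1.981/√(9.81×5.431) = 0.2714.
Applying the sequent-depth relation in reverse, y₁/y₂ = ½[√(1 + 8Fr₂²) − 1] = ½[√1.5893 − 1] = 0.1303.
y₁ = 0.1303 × 5.431 = 0.7078 m.
V₁ = q/y₁ = 10.76/0.7078 = 15.20 m/s.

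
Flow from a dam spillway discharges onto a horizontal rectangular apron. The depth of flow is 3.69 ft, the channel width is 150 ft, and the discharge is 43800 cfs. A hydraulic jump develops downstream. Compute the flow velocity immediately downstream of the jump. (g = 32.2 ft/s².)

V₂ = 8.09 ft/s

q = Q/b = 43800/150 = 292 ft²/s; V₁ = q/y₁ = 79.1 ft/s. Fr₁ = V₁/√(g·y₁) = 7.26.
By Bélanger, y₂/y₁ = ½[√(1 + 8Fr₁²) − 1] = ½[√422.6 − 1] = 9.78.
y₂ = 9.78 × 3.69 = 36.1 ft.
V₂ = q/y₂ = 292/36.1 = 8.09 ft/s.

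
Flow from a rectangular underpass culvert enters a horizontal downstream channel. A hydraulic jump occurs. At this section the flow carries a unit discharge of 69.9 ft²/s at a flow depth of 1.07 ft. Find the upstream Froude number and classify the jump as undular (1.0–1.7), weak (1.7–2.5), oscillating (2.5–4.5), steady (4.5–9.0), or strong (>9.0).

V₁ = q/y₁ = 69.9/1.07 = 65.3 ft/s. Fr₁ = V₁/√(g·y₁) = 65.3/√(32.2×1.07) = 11.1.
Fr₁ = 11.1 lies in the strong range.

Fr₁ = 11.1; strong jump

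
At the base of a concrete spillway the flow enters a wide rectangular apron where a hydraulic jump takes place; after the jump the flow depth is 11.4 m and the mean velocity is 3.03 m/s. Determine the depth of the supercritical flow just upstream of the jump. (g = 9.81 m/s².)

y₁ = 1.64 m

Fr₂ = V₂/√(g·y₂) = 3.03/√(9.81×11.4) = 0.287.
Since the conjugate-depth ratio holds either way, y₁/y₂ = ½[√(1 + 8Fr₂²) − 1] = ½[√1.657 − 1] = 0.144.
y₁ = 0.144 × 11.4 = 1.64 m.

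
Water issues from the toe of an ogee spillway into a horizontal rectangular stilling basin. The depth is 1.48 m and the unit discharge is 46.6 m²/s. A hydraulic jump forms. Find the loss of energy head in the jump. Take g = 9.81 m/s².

ΔE = 35.0 m

V₁ = q/y₁ = 46.6/1.48 = 31.5 m/s. Fr₁ = V₁/√(g·y₁) = 31.5/√(9.81×1.48) = 8.26.
By Bélanger, y₂/y₁ = ½[√(1 + 8Fr₁²) − 1] = ½[√547.3 − 1] = 11.2.
y₂ = 11.2 × 1.48 = 16.6 m.
V₂ = q/y₂ = 46.6/16.6 = 2.81 m/s. E₁ = y₁ + V₁²/2g = 52.0 m; E₂ = y₂ + V₂²/2g = 17.0 m. ΔE = E₁ − E₂ = 35.0 m.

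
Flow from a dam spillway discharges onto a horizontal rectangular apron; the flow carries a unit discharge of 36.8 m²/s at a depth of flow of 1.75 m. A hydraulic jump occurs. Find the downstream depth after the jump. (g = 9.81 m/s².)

V₁ = q/y₁ = 36.8/1.75 = 21.0 m/s. Fr₁ = V₁/√(g·y₁) = 21.0/√(9.81×1.75) = 5.08.
Sequent-depth ratio: y₂/y₁ = ½[√(1 + 8Fr₁²) − 1] = ½[√207.1 − 1] = 6.69.
y₂ = 6.69 × 1.75 = 11.7 m.

y₂ = 11.7 m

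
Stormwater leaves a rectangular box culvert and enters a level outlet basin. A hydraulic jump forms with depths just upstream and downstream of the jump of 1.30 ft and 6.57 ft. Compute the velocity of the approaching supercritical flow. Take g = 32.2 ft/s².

For a rectangular channel the momentum equation gives q² = ½·g·y₁·y₂·(y₁ + y₂) = ½×32.2×1.30×6.57×7.87 = 1082.
q = √1082 = 32.9 ft²/s.
V₁ = q/y₁ = 32.9/1.30 = 25.3 ft/s.

V₁ = 25.3 ft/s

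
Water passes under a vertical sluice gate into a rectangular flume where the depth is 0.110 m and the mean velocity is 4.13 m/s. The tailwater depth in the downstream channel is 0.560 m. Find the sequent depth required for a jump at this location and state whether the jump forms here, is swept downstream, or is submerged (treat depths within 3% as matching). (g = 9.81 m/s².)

y₂ = 0.566 m; the jump forms here

Fr₁ = V₁/√(g·y₁) = 4.13/√(9.81×0.110) = 3.98.
From the momentum equation for a rectangular channel, y₂/y₁ = ½[√(1 + 8Fr₁²) − 1] = ½[√127.5 − 1] = 5.14.
y₂ = 5.14 × 0.110 = 0.566 m.
Tailwater y_tw = 0.560 m: y_tw ≈ y₂, so the jump forms here.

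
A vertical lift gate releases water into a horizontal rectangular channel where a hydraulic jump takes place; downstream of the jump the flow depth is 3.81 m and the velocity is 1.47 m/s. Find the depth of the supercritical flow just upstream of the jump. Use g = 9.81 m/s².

y₁ = 0.399 m

Fr₂ = V₂/√(g·y₂) = 1.47/√(9.81×3.81) = 0.240.
The Bélanger relation is symmetric: y₁/y₂ = ½[√(1 + 8Fr₂²) − 1] = ½[√1.463 − 1] = 0.105.
y₁ = 0.105 × 3.81 = 0.399 m.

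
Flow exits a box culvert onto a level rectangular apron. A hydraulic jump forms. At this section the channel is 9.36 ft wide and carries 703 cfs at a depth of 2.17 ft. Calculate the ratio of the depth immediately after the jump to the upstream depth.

q = Q/b = 703/9.36 = 75.1 ft²/s; V₁ = q/y₁ = 34.6 ft/s. Fr₁ = V₁/√(g·y₁) = 4.14.
Bélanger equation: y₂/y₁ = ½[√(1 + 8Fr₁²) − 1] = ½[√138.2 − 1] = 5.38.

y₂/y₁ = 5.38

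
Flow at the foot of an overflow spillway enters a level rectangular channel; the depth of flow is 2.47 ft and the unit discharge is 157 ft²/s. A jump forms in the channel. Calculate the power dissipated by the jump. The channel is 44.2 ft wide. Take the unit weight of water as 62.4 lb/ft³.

P = 32148 hp

V₁ = q/y₁ = 157/2.47 = 63.6 ft/s. Fr₁ = V₁/√(g·y₁) = 63.6/√(32.2×2.47) = 7.13.
From the momentum equation for a rectangular channel, y₂/y₁ = ½[√(1 + 8Fr₁²) − 1] = ½[√407.4 − 1] = 9.59.
y₂ = 9.59 × 2.47 = 23.7 ft.
Head loss: ΔE = (y₂ − y₁)³/(4y₁y₂) = (23.7 − 2.47)³/(4×2.47×23.7) = 9558/234 = 40.8 ft.
Q = q·b = 157 × 44.2 = 6939 cfs. P = γ·Q·ΔE/550 = 62.4 × 6939 × 40.8 / 550 = 32148 hp.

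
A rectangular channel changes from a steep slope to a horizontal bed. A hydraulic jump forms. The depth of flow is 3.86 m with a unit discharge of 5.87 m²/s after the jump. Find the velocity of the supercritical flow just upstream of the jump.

V₁ = 13.8 m/s

V₂ = q/y₂ = 5.87/3.86 = 1.52 m/s; Fr₂ = V₂/√(g·y₂) = 0.247.
Since the conjugate-depth ratio holds either way, y₁/y₂ = ½[√(1 + 8Fr₂²) − 1] = ½[√1.489 − 1] = 0.110.
y₁ = 0.110 × 3.86 = 0.425 m.
V₁ = q/y₁ = 5.87/0.425 = 13.8 m/s.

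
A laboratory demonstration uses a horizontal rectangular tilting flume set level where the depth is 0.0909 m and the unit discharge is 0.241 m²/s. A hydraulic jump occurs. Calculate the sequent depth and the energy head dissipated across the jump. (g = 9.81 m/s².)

y₂ = 0.318 m; ΔE = 0.102 m

V₁ = q/y₁ = 0.241/0.0909 = 2.65 m/s. Fr₁ = V₁/√(g·y₁) = 2.65/√(9.81×0.0909) = 2.81.
By Bélanger, y₂/y₁ = ½[√(1 + 8Fr₁²) − 1] = ½[√64.06 − 1] = 3.50.
y₂ = 3.50 × 0.0909 = 0.318 m.
Head loss: ΔE = (y₂ − y₁)³/(4y₁y₂) = (0.318 − 0.0909)³/(4×0.0909×0.318) = 0.0118/0.116 = 0.102 m.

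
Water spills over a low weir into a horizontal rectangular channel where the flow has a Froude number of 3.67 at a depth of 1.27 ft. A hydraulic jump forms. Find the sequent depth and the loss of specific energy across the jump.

y₂ = 5.99 ft; ΔE = 3.45 ft

Fr₁ = 3.67 (given).
By Bélanger, y₂/y₁ = ½[√(1 + 8Fr₁²) − 1] = ½[√108.8 − 1] = 4.71.
y₂ = 4.71 × 1.27 = 5.99 ft.
V₁ = Fr₁·√(g·y₁) = 3.67×√(32.2×1.27) = 23.5 ft/s; q = V₁·y₁ = 29.8 ft²/s. V₂ = q/y₂ = 29.8/5.99 = 4.98 ft/s. E₁ = y₁ + V₁²/2g = 9.82 ft; E₂ = y₂ + V₂²/2g = 6.37 ft. ΔE = E₁ − E₂ = 3.45 ft.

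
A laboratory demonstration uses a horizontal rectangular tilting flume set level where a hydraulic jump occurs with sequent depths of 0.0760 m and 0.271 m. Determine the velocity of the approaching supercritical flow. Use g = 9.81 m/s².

V₁ = 2.46 m/s

For a rectangular channel the momentum equation gives q² = ½·g·y₁·y₂·(y₁ + y₂) = ½×9.81×0.0760×0.271×0.347 = 0.0351.
q = √0.0351 = 0.187 m²/s.
V₁ = q/y₁ = 0.187/0.0760 = 2.46 m/s.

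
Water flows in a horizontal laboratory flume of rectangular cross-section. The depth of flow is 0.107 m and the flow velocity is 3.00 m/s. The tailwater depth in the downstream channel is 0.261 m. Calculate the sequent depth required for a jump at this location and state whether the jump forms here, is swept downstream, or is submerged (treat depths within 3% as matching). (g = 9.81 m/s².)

y₂ = 0.393 m; the jump is swept downstream

Fr₁ = V₁/√(g·y₁) = 3.00/√(9.81×0.107) = 2.93.
By Bélanger, y₂/y₁ = ½[√(1 + 8Fr₁²) − 1] = ½[√69.59 − 1] = 3.67.
y₂ = 3.67 × 0.107 = 0.393 m.
Tailwater y_tw = 0.261 m: y_tw < y₂, so the jump is swept downstream.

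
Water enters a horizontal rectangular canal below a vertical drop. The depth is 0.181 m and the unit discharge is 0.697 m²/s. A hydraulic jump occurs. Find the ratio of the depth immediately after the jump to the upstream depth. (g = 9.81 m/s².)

y₂/y₁ = 3.62

V₁ = q/y₁ = 0.697/0.181 = 3.85 m/s. Fr₁ = V₁/√(g·y₁) = 3.85/√(9.81×0.181) = 2.89.
From the momentum equation for a rectangular channel, y₂/y₁ = ½[√(1 + 8Fr₁²) − 1] = ½[√67.81 − 1] = 3.62.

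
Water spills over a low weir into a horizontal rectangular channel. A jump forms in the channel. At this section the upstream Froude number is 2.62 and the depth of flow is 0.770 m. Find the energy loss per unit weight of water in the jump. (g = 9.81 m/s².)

Fr₁ = 2.62 (given).
Bélanger equation: y₂/y₁ = ½[√(1 + 8Fr₁²) − 1] = ½[√55.92 − 1] = 3.24.
y₂ = 3.24 × 0.770 = 2.49 m.
Head loss: ΔE = (y₂ − y₁)³/(4y₁y₂) = (2.49 − 0.770)³/(4×0.770×2.49) = 5.12/7.68 = 0.667 m.

ΔE = 0.667 m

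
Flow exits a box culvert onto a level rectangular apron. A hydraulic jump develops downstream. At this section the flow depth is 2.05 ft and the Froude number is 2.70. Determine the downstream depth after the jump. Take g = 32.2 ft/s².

y₂ = 6.87 ft

Fr₁ = 2.70 (given).
Sequent-depth ratio: y₂/y₁ = ½[√(1 + 8Fr₁²) − 1] = ½[√59.32 − 1] = 3.35.
y₂ = 3.35 × 2.05 = 6.87 ft.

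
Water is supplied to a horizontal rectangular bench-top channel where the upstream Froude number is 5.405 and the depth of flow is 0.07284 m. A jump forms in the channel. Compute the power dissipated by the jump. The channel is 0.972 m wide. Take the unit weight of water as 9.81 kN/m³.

Fr₁ = 5.405 (given).
Sequent-depth ratio: y₂/y₁ = ½[√(1 + 8Fr₁²) − 1] = ½[√234.71 − 1] = 7.160.
y₂ = 7.160 × 0.07284 = 0.5215 m.
V₁ = Fr₁·√(g·y₁) = 5.405×√(9.81×0.07284) = 4.569 m/s; q = V₁·y₁ = 0.3328 m²/s. V₂ = q/y₂ = 0.3328/0.5215 = 0.6381 m/s. E₁ = y₁ + V₁²/2g = 1.137 m; E₂ = y₂ + V₂²/2g = 0.5423 m. ΔE = E₁ − E₂ = 0.5945 m.
Q = q·b = 0.3328 × 0.972 = 0.3235 m³/s. P = γ·Q·ΔE = 9.81 × 0.3235 × 0.5945 = 1.887 kW.

P = 1.887 kW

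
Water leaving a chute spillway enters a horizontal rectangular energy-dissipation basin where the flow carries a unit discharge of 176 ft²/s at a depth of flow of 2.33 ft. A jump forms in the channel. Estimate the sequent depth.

V₁ = q/y₁ = 176/2.33 = 75.5 ft/s. Fr₁ = V₁/√(g·y₁) = 75.5/√(32.2×2.33) = 8.72.
By Bélanger, y₂/y₁ = ½[√(1 + 8Fr₁²) − 1] = ½[√609.4 − 1] = 11.8.
y₂ = 11.8 × 2.33 = 27.6 ft.

y₂ = 27.6 ft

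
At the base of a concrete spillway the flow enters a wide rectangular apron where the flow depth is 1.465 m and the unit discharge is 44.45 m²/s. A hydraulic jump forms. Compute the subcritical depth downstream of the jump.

V₁ = q/y₁ = 44.45/1.465 = 30.34 m/s. Fr₁ = V₁/√(g·y₁) = 30.34/√(9.81×1.465) = 8.004.
Conjugate-depth relation: y₂/y₁ = ½[√(1 + 8Fr₁²) − 1] = ½[√513.45 − 1] = 10.83.
y₂ = 10.83 × 1.465 = 15.87 m.

y₂ = 15.87 m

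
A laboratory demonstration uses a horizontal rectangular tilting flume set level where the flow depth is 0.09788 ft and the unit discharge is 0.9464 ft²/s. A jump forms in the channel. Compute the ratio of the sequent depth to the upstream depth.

y₂/y₁ = 7.219

V₁ = q/y₁ = 0.9464/0.09788 = 9.669 ft/s. Fr₁ = V₁/√(g·y₁) = 9.669/√(32.2×0.09788) = 5.446.
Conjugate-depth relation: y₂/y₁ = ½[√(1 + 8Fr₁²) − 1] = ½[√238.30 − 1] = 7.219.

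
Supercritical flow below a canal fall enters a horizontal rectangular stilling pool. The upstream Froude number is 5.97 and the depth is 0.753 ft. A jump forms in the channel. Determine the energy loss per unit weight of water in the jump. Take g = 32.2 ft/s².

Fr₁ = 5.97 (given).
From the momentum equation for a rectangular channel, y₂/y₁ = ½[√(1 + 8Fr₁²) − 1] = ½[√286.1 − 1] = 7.96.
y₂ = 7.96 × 0.753 = 5.99 ft.
V₁ = Fr₁·√(g·y₁) = 5.97×√(32.2×0.753) = 29.4 ft/s; q = V₁·y₁ = 22.1 ft²/s. V₂ = q/y₂ = 22.1/5.99 = 3.69 ft/s. E₁ = y₁ + V₁²/2g = 14.2 ft; E₂ = y₂ + V₂²/2g = 6.20 ft. ΔE = E₁ − E₂ = 7.97 ft.

ΔE = 7.97 ft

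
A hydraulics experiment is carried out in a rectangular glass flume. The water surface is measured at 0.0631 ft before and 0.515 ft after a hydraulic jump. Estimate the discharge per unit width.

q = 0.550 ft²/s

For a rectangular channel the momentum equation gives q² = ½·g·y₁·y₂·(y₁ + y₂) = ½×32.2×0.0631×0.515×0.578 = 0.302.
q = √0.302 = 0.550 ft²/s.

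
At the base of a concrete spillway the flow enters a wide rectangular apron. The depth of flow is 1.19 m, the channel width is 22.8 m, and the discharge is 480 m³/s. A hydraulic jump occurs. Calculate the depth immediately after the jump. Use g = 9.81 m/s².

y₂ = 8.14 m

q = Q/b = 480/22.8 = 21.1 m²/s; V₁ = q/y₁ = 17.7 m/s. Fr₁ = V₁/√(g·y₁) = 5.18.
From the momentum equation for a rectangular channel, y₂/y₁ = ½[√(1 + 8Fr₁²) − 1] = ½[√215.5 − 1] = 6.84.
y₂ = 6.84 × 1.19 = 8.14 m.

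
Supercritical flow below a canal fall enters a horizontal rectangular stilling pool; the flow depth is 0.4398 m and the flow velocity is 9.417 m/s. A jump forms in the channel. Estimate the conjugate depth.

Fr₁ = V₁/√(g·y₁) = 9.417/√(9.81×0.4398) = 4.534.
From the momentum equation for a rectangular channel, y₂/y₁ = ½[√(1 + 8Fr₁²) − 1] = ½[√165.43 − 1] = 5.931.
y₂ = 5.931 × 0.4398 = 2.608 m.

y₂ = 2.608 m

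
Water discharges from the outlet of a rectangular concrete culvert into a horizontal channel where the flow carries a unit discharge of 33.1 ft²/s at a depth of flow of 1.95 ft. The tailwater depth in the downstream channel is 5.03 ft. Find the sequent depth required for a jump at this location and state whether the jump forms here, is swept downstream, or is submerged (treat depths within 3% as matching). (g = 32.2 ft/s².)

y₂ = 5.01 ft; the jump forms here

V₁ = q/y₁ = 33.1/1.95 = 17.0 ft/s. Fr₁ = V₁/√(g·y₁) = 17.0/√(32.2×1.95) = 2.14.
Conjugate-depth relation: y₂/y₁ = ½[√(1 + 8Fr₁²) − 1] = ½[√37.71 − 1] = 2.57.
y₂ = 2.57 × 1.95 = 5.01 ft.
Tailwater y_tw = 5.03 ft: y_tw ≈ y₂, so the jump forms here.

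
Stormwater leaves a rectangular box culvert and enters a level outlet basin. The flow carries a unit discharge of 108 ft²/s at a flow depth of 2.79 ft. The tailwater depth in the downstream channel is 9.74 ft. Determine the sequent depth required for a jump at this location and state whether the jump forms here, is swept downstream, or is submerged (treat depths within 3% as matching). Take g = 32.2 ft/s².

y₂ = 14.8 ft; the jump is swept downstream

V₁ = q/y₁ = 108/2.79 = 38.7 ft/s. Fr₁ = V₁/√(g·y₁) = 38.7/√(32.2×2.79) = 4.08.
Conjugate-depth relation: y₂/y₁ = ½[√(1 + 8Fr₁²) − 1] = ½[√134.4 − 1] = 5.30.
y₂ = 5.30 × 2.79 = 14.8 ft.
Tailwater y_tw = 9.74 ft: y_tw < y₂, so the jump is swept downstream.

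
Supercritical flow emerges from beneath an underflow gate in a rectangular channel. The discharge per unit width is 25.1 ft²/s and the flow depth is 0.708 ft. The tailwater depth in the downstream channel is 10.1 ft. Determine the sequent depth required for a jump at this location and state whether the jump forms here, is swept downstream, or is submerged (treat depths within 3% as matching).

V₁ = q/y₁ = 25.1/0.708 = 35.5 ft/s. Fr₁ = V₁/√(g·y₁) = 35.5/√(32.2×0.708) = 7.42.
Sequent-depth ratio: y₂/y₁ = ½[√(1 + 8Fr₁²) − 1] = ½[√442.0 − 1] = 10.0.
y₂ = 10.0 × 0.708 = 7.09 ft.
Tailwater y_tw = 10.1 ft: y_tw > y₂, so the jump is submerged.

y₂ = 7.09 ft; the jump is submerged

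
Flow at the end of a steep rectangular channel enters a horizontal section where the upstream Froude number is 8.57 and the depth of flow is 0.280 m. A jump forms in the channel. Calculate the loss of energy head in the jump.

Fr₁ = 8.57 (given).
From the momentum equation for a rectangular channel, y₂/y₁ = ½[√(1 + 8Fr₁²) − 1] = ½[√588.6 − 1] = 11.6.
y₂ = 11.6 × 0.280 = 3.26 m.
V₁ = Fr₁·√(g·y₁) = 8.57×√(9.81×0.280) = 14.2 m/s; q = V₁·y₁ = 3.98 m²/s. V₂ = q/y₂ = 3.98/3.26 = 1.22 m/s. E₁ = y₁ + V₁²/2g = 10.6 m; E₂ = y₂ + V₂²/2g = 3.33 m. ΔE = E₁ − E₂ = 7.23 m.

ΔE = 7.23 m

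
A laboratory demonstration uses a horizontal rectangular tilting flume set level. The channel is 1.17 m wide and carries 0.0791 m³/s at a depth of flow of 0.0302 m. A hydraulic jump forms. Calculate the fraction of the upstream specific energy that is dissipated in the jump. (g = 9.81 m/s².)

q = Q/b = 0.0791/1.17 = 0.0676 m²/s; V₁ = q/y₁ = 2.24 m/s. Fr₁ = V₁/√(g·y₁) = 4.11.
Bélanger equation: y₂/y₁ = ½[√(1 + 8Fr₁²) − 1] = ½[√136.3 − 1] = 5.34.
y₂ = 5.34 × 0.0302 = 0.161 m.
E₁ = y₁ + V₁²/2g = 0.286 m. ΔE = (y₂ − y₁)³/(4y₁y₂) = 0.115 m. ΔE/E₁ = 0.115/0.286 = 0.404.

ΔE/E₁ = 0.404 (40.4%)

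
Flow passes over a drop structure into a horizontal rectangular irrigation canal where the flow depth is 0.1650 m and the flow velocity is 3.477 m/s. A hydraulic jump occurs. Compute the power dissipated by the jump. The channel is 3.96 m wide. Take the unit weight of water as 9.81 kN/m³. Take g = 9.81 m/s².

Fr₁ = V₁/√(g·y₁) = 3.477/√(9.81×0.1650) = 2.733.
By Bélanger, y₂/y₁ = ½[√(1 + 8Fr₁²) − 1] = ½[√60.751 − 1] = 3.397.
y₂ = 3.397 × 0.1650 = 0.5605 m.
q = V₁·y₁ = 3.477 × 0.1650 = 0.5737 m²/s. V₂ = q/y₂ = 0.5737/0.5605 = 1.024 m/s. E₁ = y₁ + V₁²/2g = 0.7812 m; E₂ = y₂ + V₂²/2g = 0.6139 m. ΔE = E₁ − E₂ = 0.1673 m.
Q = q·b = 0.5737 × 3.96 = 2.272 m³/s. P = γ·Q·ΔE = 9.81 × 2.272 × 0.1673 = 3.728 kW.

P = 3.728 kW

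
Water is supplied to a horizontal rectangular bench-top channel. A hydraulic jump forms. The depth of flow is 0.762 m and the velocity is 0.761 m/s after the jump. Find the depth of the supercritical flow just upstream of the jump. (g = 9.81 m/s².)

y₁ = 0.104 m

Fr₂ = V₂/√(g·y₂) = 0.761/√(9.81×0.762) = 0.278.
Since the conjugate-depth ratio holds either way, y₁/y₂ = ½[√(1 + 8Fr₂²) − 1] = ½[√1.620 − 1] = 0.136.
y₁ = 0.136 × 0.762 = 0.104 m.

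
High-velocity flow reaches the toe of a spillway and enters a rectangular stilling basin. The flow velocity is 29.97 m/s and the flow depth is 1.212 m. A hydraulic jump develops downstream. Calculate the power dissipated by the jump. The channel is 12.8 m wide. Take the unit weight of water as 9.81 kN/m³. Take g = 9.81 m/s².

P = 147593 kW

Fr₁ = V₁/√(g·y₁) = 29.97/√(9.81×1.212) = 8.692.
Sequent-depth ratio: y₂/y₁ = ½[√(1 + 8Fr₁²) − 1] = ½[√605.35 − 1] = 11.80.
y₂ = 11.80 × 1.212 = 14.30 m.
Head loss: ΔE = (y₂ − y₁)³/(4y₁y₂) = (14.30 − 1.212)³/(4×1.212×14.30) = 2244/69.35 = 32.36 m.
q = V₁·y₁ = 29.97 × 1.212 = 36.32 m²/s. Q = q·b = 36.32 × 12.8 = 464.9 m³/s. P = γ·Q·ΔE = 9.81 × 464.9 × 32.36 = 147593 kW.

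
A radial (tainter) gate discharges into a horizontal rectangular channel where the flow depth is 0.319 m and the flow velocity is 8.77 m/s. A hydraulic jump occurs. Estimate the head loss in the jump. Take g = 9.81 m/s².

ΔE = 2.06 m

Fr₁ = V₁/√(g·y₁) = 8.77/√(9.81×0.319) = 4.96.
Sequent-depth ratio: y₂/y₁ = ½[√(1 + 8Fr₁²) − 1] = ½[√197.6 − 1] = 6.53.
y₂ = 6.53 × 0.319 = 2.08 m.
Head loss: ΔE = (y₂ − y₁)³/(4y₁y₂) = (2.08 − 0.319)³/(4×0.319×2.08) = 5.49/2.66 = 2.06 m.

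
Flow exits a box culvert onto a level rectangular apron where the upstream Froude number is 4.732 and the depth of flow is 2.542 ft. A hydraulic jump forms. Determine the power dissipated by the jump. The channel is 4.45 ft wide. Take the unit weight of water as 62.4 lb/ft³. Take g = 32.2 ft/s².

Fr₁ = 4.732 (given).
By Bélanger, y₂/y₁ = ½[√(1 + 8Fr₁²) − 1] = ½[√180.13 − 1] = 6.211.
y₂ = 6.211 × 2.542 = 15.79 ft.
V₁ = Fr₁·√(g·y₁) = 4.732×√(32.2×2.542) = 42.81 ft/s; q = V₁·y₁ = 108.8 ft²/s. V₂ = q/y₂ = 108.8/15.79 = 6.893 ft/s. E₁ = y₁ + V₁²/2g = 31.00 ft; E₂ = y₂ + V₂²/2g = 16.53 ft. ΔE = E₁ − E₂ = 14.48 ft.
Q = q·b = 108.8 × 4.45 = 484.3 cfs. P = γ·Q·ΔE/550 = 62.4 × 484.3 × 14.48 / 550 = 795.4 hp.

P = 795.4 hp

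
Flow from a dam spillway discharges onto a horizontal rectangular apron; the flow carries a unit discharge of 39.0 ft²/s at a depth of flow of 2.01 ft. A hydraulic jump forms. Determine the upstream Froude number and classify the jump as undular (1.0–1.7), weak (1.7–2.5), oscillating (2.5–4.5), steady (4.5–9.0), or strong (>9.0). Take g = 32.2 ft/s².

Fr₁ = 2.41; weak jump

V₁ = q/y₁ = 39.0/2.01 = 19.4 ft/s. Fr₁ = V₁/√(g·y₁) = 19.4/√(32.2×2.01) = 2.41.
Fr₁ = 2.41 lies in the weak range.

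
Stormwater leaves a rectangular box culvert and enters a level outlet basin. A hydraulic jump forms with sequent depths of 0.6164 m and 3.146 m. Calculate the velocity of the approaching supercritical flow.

V₁ = 9.705 m/s

For a rectangular channel the momentum equation gives q² = ½·g·y₁·y₂·(y₁ + y₂) = ½×9.81×0.6164×3.146×3.762 = 35.79.
q = √35.79 = 5.982 m²/s.
V₁ = q/y₁ = 5.982/0.6164 = 9.705 m/s.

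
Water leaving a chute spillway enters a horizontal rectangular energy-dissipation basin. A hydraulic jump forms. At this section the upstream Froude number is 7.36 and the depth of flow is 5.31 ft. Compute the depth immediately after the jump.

y₂ = 52.7 ft

Fr₁ = 7.36 (given).
Conjugate-depth relation: y₂/y₁ = ½[√(1 + 8Fr₁²) − 1] = ½[√434.4 − 1] = 9.92.
y₂ = 9.92 × 5.31 = 52.7 ft.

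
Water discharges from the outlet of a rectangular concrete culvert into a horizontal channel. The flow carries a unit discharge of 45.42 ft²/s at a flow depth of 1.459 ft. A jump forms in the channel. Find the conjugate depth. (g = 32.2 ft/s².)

y₂ = 8.670 ft

V₁ = q/y₁ = 45.42/1.459 = 31.13 ft/s. Fr₁ = V₁/√(g·y₁) = 31.13/√(32.2×1.459) = 4.542.
From the momentum equation for a rectangular channel, y₂/y₁ = ½[√(1 + 8Fr₁²) − 1] = ½[√166.03 − 1] = 5.943.
y₂ = 5.943 × 1.459 = 8.670 ft.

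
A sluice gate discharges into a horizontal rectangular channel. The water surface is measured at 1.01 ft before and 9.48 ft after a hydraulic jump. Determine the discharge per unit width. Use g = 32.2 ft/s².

For a rectangular channel the momentum equation gives q² = ½·g·y₁·y₂·(y₁ + y₂) = ½×32.2×1.01×9.48×10.5 = 1617.
q = √1617 = 40.2 ft²/s.

q = 40.2 ft²/s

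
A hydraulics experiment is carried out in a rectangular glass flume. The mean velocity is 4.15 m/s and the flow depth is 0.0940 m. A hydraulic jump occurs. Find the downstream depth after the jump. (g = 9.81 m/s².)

Fr₁ = V₁/√(g·y₁) = 4.15/√(9.81×0.0940) = 4.32.
Sequent-depth ratio: y₂/y₁ = ½[√(1 + 8Fr₁²) − 1] = ½[√150.4 − 1] = 5.63.
y₂ = 5.63 × 0.0940 = 0.529 m.

y₂ = 0.529 m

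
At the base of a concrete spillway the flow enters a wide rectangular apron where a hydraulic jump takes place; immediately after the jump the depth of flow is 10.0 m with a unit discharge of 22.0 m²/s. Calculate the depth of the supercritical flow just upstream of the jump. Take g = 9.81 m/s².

V₂ = q/y₂ = 22.0/10.0 = 2.20 m/s; Fr₂ = V₂/√(g·y₂) = 0.222.
Since the conjugate-depth ratio holds either way, y₁/y₂ = ½[√(1 + 8Fr₂²) − 1] = ½[√1.395 − 1] = 0.0905.
y₁ = 0.0905 × 10.0 = 0.905 m.

y₁ = 0.905 m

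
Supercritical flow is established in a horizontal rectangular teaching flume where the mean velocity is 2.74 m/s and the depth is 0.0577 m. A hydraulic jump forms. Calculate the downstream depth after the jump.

Fr₁ = V₁/√(g·y₁) = 2.74/√(9.81×0.0577) = 3.64.
Conjugate-depth relation: y₂/y₁ = ½[√(1 + 8Fr₁²) − 1] = ½[√107.1 − 1] = 4.67.
y₂ = 4.67 × 0.0577 = 0.270 m.

y₂ = 0.270 m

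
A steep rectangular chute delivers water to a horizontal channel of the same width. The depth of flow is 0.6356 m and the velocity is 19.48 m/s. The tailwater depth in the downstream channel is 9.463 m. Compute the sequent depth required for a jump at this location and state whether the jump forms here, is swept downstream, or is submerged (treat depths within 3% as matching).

Fr₁ = V₁/√(g·y₁) = 19.48/√(9.81×0.6356) = 7.801.
Conjugate-depth relation: y₂/y₁ = ½[√(1 + 8Fr₁²) − 1] = ½[√487.87 − 1] = 10.54.
y₂ = 10.54 × 0.6356 = 6.702 m.
Tailwater y_tw = 9.463 m: y_tw > y₂, so the jump is submerged.

y₂ = 6.702 m; the jump is submerged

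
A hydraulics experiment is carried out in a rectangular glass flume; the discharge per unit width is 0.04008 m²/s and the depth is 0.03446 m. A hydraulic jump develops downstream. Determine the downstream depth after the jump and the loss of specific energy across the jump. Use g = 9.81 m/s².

y₂ = 0.08177 m; ΔE = 0.009394 m

V₁ = q/y₁ = 0.04008/0.03446 = 1.163 m/s. Fr₁ = V₁/√(g·y₁) = 1.163/√(9.81×0.03446) = 2.000.
From the momentum equation for a rectangular channel, y₂/y₁ = ½[√(1 + 8Fr₁²) − 1] = ½[√33.013 − 1] = 2.373.
y₂ = 2.373 × 0.03446 = 0.08177 m.
Head loss: ΔE = (y₂ − y₁)³/(4y₁y₂) = (0.08177 − 0.03446)³/(4×0.03446×0.08177) = 0.0001059/0.01127 = 0.009394 m.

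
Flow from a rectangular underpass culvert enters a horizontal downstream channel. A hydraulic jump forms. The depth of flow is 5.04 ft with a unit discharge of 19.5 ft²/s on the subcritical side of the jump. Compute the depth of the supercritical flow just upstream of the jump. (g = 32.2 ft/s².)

V₂ = q/y₂ = 19.5/5.04 = 3.87 ft/s; Fr₂ = V₂/√(g·y₂) = 0.304.
From the momentum equation (using Fr₂), y₁/y₂ = ½[√(1 + 8Fr₂²) − 1] = ½[√1.738 − 1] = 0.159.
y₁ = 0.159 × 5.04 = 0.802 ft.

y₁ = 0.802 ft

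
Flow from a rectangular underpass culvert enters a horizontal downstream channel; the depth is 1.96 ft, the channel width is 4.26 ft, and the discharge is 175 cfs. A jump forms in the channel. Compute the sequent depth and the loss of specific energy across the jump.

q = Q/b = 175/4.26 = 41.1 ft²/s; V₁ = q/y₁ = 21.0 ft/s. Fr₁ = V₁/√(g·y₁) = 2.64.
Conjugate-depth relation: y₂/y₁ = ½[√(1 + 8Fr₁²) − 1] = ½[√56.68 − 1] = 3.26.
y₂ = 3.26 × 1.96 = 6.40 ft.
V₂ = q/y₂ = 41.1/6.40 = 6.42 ft/s. E₁ = y₁ + V₁²/2g = 8.78 ft; E₂ = y₂ + V₂²/2g = 7.04 ft. ΔE = E₁ − E₂ = 1.74 ft.

y₂ = 6.40 ft; ΔE = 1.74 ft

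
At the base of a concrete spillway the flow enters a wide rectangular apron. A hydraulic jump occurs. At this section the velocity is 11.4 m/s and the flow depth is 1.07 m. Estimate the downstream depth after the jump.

Fr₁ = V₁/√(g·y₁) = 11.4/√(9.81×1.07) = 3.52.
Bélanger equation: y₂/y₁ = ½[√(1 + 8Fr₁²) − 1] = ½[√100.0 − 1] = 4.50.
y₂ = 4.50 × 1.07 = 4.82 m.

y₂ = 4.82 m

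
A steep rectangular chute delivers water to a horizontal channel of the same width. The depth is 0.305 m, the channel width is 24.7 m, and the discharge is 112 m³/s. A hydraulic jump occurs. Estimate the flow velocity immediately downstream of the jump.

V₂ = 1.27 m/s

q = Q/b = 112/24.7 = 4.53 m²/s; V₁ = q/y₁ = 14.9 m/s. Fr₁ = V₁/√(g·y₁) = 8.59.
Sequent-depth ratio: y₂/y₁ = ½[√(1 + 8Fr₁²) − 1] = ½[√592.0 − 1] = 11.7.
y₂ = 11.7 × 0.305 = 3.56 m.
V₂ = q/y₂ = 4.53/3.56 = 1.27 m/s.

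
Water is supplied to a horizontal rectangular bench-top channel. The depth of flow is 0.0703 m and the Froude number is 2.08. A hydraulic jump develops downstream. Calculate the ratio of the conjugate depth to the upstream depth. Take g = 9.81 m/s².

y₂/y₁ = 2.48

Fr₁ = 2.08 (given).
Bélanger equation: y₂/y₁ = ½[√(1 + 8Fr₁²) − 1] = ½[√35.61 − 1] = 2.48.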